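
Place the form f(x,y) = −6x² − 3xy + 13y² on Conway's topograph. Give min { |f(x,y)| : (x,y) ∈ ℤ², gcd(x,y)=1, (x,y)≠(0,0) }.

descent: ρ → (13,3,-6)
descent: ρ → (-6,9,10)  [lands on river]
river: ρ → (10,11,-5)
river: ρ → (-5,9,12)
river: ρ → (12,15,-2)
river: ρ → (-2,17,4)
river: ρ → (4,15,-6)
closes: descent 2, river 6
min |a| on river = 2

2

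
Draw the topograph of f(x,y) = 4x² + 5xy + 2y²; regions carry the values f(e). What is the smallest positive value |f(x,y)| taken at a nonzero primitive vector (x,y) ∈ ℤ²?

translate: b→-3 (≡5 mod 8), so (4,5,2)→(4,-3,1)
flip: (4,-3,1)→(1,3,4)
translate: b→1 (≡3 mod 2), so (1,3,4)→(1,1,2)
reduced (well bottom): (1,1,2) with a≤c, −a<b≤a
well minimum = a = 1

1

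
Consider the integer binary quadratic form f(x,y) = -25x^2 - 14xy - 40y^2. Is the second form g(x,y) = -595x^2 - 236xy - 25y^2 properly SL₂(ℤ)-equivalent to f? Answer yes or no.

D₁ = -3804, D₂ = -3804
f is negative-definite; reduce −f:
−f: reduced (well bottom): (25,14,40) with a≤c, −a<b≤a
flip sign back: reduced form of f is (-25,-14,-40)
g is negative-definite; reduce −g:
−g: flip: (595,236,25)→(25,-236,595)
−g: translate: b→14 (≡-236 mod 50), so (25,-236,595)→(25,14,40)
−g: reduced (well bottom): (25,14,40) with a≤c, −a<b≤a
flip sign back: reduced form of g is (-25,-14,-40)
reduced forms (-25, -14, -40) vs (-25, -14, -40) ⇒ equivalent

yes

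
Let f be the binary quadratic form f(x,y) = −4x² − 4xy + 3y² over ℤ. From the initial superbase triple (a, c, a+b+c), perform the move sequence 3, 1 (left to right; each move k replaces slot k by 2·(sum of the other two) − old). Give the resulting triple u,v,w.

start (-4,3,-5) = (f(1,0),f(0,1),f(1,1))
replace slot 3: 2·((-4)+3) − (-5) = 3 → (-4,3,3)
replace slot 1: 2·(3+3) − (-4) = 16 → (16,3,3)

16,3,3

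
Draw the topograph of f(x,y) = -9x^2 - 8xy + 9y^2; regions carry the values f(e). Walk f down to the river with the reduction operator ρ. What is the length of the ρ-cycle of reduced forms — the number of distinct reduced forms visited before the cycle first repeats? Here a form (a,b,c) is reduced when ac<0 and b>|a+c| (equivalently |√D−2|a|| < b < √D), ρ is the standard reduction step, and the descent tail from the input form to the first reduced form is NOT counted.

D = 388, ⌊√D⌋ = 19
descent: ρ → (9,8,-9)  [lands on river]
river: ρ → (-9,10,8)
river: ρ → (8,6,-11)
river: ρ → (-11,16,3)
river: ρ → (3,14,-16)
river: ρ → (-16,18,1)
river: ρ → (1,18,-16)
river: ρ → (-16,14,3)
river: ρ → (3,16,-11)
river: ρ → (-11,6,8)
river: ρ → (8,10,-9)
river: ρ → (-9,8,9)
river: ρ → (9,10,-8)
river: ρ → (-8,6,11)
river: ρ → (11,16,-3)
river: ρ → (-3,14,16)
river: ρ → (16,18,-1)
river: ρ → (-1,18,16)
river: ρ → (16,14,-3)
river: ρ → (-3,16,11)
river: ρ → (11,6,-8)
river: ρ → (-8,10,9)
ρ-cycle length = 22 (tail of 1 descent step not counted)

22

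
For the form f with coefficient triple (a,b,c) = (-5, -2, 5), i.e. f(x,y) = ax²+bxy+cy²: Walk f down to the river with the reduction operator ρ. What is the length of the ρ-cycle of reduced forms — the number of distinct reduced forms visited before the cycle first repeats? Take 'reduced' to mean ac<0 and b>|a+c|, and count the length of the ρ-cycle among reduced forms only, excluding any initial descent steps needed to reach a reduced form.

D = 104, ⌊√D⌋ = 10
descent: ρ → (5,2,-5)  [lands on river]
river: ρ → (-5,8,2)
river: ρ → (2,8,-5)
river: ρ → (-5,2,5)
river: ρ → (5,8,-2)
river: ρ → (-2,8,5)
ρ-cycle length = 6 (tail of 1 descent step not counted)

6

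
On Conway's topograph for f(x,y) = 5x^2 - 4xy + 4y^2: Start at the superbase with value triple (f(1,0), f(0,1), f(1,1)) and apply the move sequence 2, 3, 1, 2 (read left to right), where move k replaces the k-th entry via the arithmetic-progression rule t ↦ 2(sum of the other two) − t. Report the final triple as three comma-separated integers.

start (5,4,5) = (f(1,0),f(0,1),f(1,1))
replace slot 2: 2·(5+5) − 4 = 16 → (5,16,5)
replace slot 3: 2·(5+16) − 5 = 37 → (5,16,37)
replace slot 1: 2·(16+37) − 5 = 101 → (101,16,37)
replace slot 2: 2·(101+37) − 16 = 260 → (101,260,37)

101,260,37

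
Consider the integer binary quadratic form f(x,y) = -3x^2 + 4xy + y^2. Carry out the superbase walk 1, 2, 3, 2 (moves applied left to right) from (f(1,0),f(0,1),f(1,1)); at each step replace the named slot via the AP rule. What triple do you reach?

start (-3,1,2) = (f(1,0),f(0,1),f(1,1))
replace slot 1: 2·(1+2) − (-3) = 9 → (9,1,2)
replace slot 2: 2·(9+2) − 1 = 21 → (9,21,2)
replace slot 3: 2·(9+21) − 2 = 58 → (9,21,58)
replace slot 2: 2·(9+58) − 21 = 113 → (9,113,58)

9,113,58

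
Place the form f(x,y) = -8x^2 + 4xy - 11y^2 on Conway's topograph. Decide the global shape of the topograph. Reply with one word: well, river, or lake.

D = b²−4ac = 4² − 4·(-8)·(-11) = -336
D < 0 ⇒ definite ⇒ every region one sign ⇒ single well

well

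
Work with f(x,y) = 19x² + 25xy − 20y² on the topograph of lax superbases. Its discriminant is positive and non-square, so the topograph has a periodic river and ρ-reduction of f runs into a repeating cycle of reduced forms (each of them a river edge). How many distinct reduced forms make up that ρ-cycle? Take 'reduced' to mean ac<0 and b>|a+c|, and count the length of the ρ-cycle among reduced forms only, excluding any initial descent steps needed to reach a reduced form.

D = 2145, ⌊√D⌋ = 46
river: ρ → (-20,15,24)
river: ρ → (24,33,-11)
river: ρ → (-11,33,24)
river: ρ → (24,15,-20)
river: ρ → (-20,25,19)
river: ρ → (19,13,-26)
river: ρ → (-26,39,6)
river: ρ → (6,45,-5)
river: ρ → (-5,45,6)
river: ρ → (6,39,-26)
river: ρ → (-26,13,19)
river: ρ → (19,25,-20)
ρ-cycle length = 12 (tail of 0 descent steps not counted)

12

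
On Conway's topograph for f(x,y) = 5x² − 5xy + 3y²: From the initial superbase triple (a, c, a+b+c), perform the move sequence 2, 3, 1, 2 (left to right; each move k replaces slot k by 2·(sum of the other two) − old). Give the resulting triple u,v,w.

start (5,3,3) = (f(1,0),f(0,1),f(1,1))
replace slot 2: 2·(5+3) − 3 = 13 → (5,13,3)
replace slot 3: 2·(5+13) − 3 = 33 → (5,13,33)
replace slot 1: 2·(13+33) − 5 = 87 → (87,13,33)
replace slot 2: 2·(87+33) − 13 = 227 → (87,227,33)

87,227,33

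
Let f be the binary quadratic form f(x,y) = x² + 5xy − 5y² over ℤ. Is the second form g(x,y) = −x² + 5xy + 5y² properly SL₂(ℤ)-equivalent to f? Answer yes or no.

D₁ = 45, D₂ = 45
river cycle of f (length 2): (-5, 5, 1), (1, 5, -5)
river cycle of g (length 2): (5, 5, -1), (-1, 5, 5)
cycles differ ⇒ inequivalent

no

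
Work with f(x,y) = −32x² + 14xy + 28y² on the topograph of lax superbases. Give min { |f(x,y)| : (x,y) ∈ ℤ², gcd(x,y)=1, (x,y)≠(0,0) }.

river: ρ → (28,42,-18)
river: ρ → (-18,30,40)
river: ρ → (40,50,-8)
river: ρ → (-8,46,52)
river: ρ → (52,58,-2)
river: ρ → (-2,58,52)
river: ρ → (52,46,-8)
river: ρ → (-8,50,40)
river: ρ → (40,30,-18)
river: ρ → (-18,42,28)
river: ρ → (28,14,-32)
river: ρ → (-32,50,10)
river: ρ → (10,50,-32)
river: ρ → (-32,14,28)
closes: descent 0, river 14
min |a| on river = 2

2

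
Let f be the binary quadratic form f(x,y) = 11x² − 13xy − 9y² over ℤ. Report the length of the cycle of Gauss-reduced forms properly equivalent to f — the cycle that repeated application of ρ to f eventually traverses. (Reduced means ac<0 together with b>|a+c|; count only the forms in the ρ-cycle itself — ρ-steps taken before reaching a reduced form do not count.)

D = 565, ⌊√D⌋ = 23
descent: ρ → (-9,13,11)  [lands on river]
river: ρ → (11,9,-11)
river: ρ → (-11,13,9)
river: ρ → (9,23,-1)
river: ρ → (-1,23,9)
river: ρ → (9,13,-11)
river: ρ → (-11,9,11)
river: ρ → (11,13,-9)
river: ρ → (-9,23,1)
river: ρ → (1,23,-9)
ρ-cycle length = 10 (tail of 1 descent step not counted)

10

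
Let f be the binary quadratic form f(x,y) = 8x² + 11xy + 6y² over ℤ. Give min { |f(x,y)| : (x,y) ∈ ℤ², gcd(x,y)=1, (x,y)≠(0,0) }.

translate: b→-5 (≡11 mod 16), so (8,11,6)→(8,-5,3)
flip: (8,-5,3)→(3,5,8)
translate: b→-1 (≡5 mod 6), so (3,5,8)→(3,-1,6)
reduced (well bottom): (3,-1,6) with a≤c, −a<b≤a
well minimum = a = 3

3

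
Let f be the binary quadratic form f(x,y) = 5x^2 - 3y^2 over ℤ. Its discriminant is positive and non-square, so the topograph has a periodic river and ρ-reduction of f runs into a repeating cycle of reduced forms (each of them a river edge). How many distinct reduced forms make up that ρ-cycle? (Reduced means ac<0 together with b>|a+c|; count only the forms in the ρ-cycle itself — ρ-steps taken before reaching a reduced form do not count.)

D = 60, ⌊√D⌋ = 7
descent: ρ → (-3,6,2)  [lands on river]
river: ρ → (2,6,-3)
ρ-cycle length = 2 (tail of 1 descent step not counted)

2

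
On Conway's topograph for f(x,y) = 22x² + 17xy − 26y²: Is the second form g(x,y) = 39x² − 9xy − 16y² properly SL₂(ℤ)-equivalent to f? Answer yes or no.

D₁ = 2577, D₂ = 2577
river cycle of f (length 50): (-26, 35, 13), (13, 43, -14), (-14, 41, 16), (16, 23, -32), (-32, 41, 7), (7, 43, -26), (-26, 9, 24), (24, 39, -11), (-11, 49, 4), (4, 47, -23), … (40 more)
river cycle of g (length 50): (-16, 41, 14), (14, 43, -13), (-13, 35, 26), (26, 17, -22), (-22, 27, 21), (21, 15, -28), (-28, 41, 8), (8, 39, -33), (-33, 27, 14), (14, 29, -31), … (40 more)
cycles differ ⇒ inequivalent

no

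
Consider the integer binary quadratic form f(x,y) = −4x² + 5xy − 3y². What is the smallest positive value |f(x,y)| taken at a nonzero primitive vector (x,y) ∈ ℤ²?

translate: b→3 (≡-5 mod 8), so (4,-5,3)→(4,3,2)
flip: (4,3,2)→(2,-3,4)
translate: b→1 (≡-3 mod 4), so (2,-3,4)→(2,1,3)
reduced (well bottom): (2,1,3) with a≤c, −a<b≤a
well minimum |f| = |-2| = 2 (negative-definite)

2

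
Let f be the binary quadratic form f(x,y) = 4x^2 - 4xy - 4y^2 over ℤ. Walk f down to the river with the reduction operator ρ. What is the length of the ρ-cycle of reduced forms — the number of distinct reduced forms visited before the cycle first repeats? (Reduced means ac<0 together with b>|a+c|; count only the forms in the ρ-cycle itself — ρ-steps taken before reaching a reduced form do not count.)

D = 80, ⌊√D⌋ = 8
descent: ρ → (-4,4,4)  [lands on river]
river: ρ → (4,4,-4)
ρ-cycle length = 2 (tail of 1 descent step not counted)

2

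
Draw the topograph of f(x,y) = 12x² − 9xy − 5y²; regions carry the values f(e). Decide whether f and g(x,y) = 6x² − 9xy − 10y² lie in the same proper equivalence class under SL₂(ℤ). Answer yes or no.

D₁ = 321, D₂ = 321
river cycle of f (length 6): (-5, 9, 12), (12, 15, -2), (-2, 17, 4), (4, 15, -6), (-6, 9, 10), (10, 11, -5)
river cycle of g (length 6): (-10, 9, 6), (6, 15, -4), (-4, 17, 2), (2, 15, -12), (-12, 9, 5), (5, 11, -10)
cycles differ ⇒ inequivalent

no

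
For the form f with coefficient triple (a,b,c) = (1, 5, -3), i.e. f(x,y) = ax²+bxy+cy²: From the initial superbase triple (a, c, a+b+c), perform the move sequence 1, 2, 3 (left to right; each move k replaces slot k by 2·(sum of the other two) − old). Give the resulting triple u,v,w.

start (1,-3,3) = (f(1,0),f(0,1),f(1,1))
replace slot 1: 2·((-3)+3) − 1 = -1 → (-1,-3,3)
replace slot 2: 2·((-1)+3) − (-3) = 7 → (-1,7,3)
replace slot 3: 2·((-1)+7) − 3 = 9 → (-1,7,9)

-1,7,9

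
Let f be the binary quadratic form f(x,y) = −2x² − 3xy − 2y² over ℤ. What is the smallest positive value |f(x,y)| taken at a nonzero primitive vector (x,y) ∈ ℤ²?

translate: b→-1 (≡3 mod 4), so (2,3,2)→(2,-1,1)
flip: (2,-1,1)→(1,1,2)
reduced (well bottom): (1,1,2) with a≤c, −a<b≤a
well minimum |f| = |-1| = 1 (negative-definite)

1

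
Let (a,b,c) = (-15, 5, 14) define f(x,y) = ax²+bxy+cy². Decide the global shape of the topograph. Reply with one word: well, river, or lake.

D = b²−4ac = 5² − 4·(-15)·14 = 865
D > 0 non-square ⇒ indefinite ⇒ periodic river

river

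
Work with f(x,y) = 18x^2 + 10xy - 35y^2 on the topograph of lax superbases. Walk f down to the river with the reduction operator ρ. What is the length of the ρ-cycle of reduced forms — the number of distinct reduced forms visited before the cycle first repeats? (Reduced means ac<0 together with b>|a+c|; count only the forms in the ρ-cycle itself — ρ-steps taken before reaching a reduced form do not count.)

D = 2620, ⌊√D⌋ = 51
descent: ρ → (-35,-10,18)
descent: ρ → (18,46,-7)  [lands on river]
river: ρ → (-7,38,42)
river: ρ → (42,46,-3)
river: ρ → (-3,50,10)
river: ρ → (10,50,-3)
river: ρ → (-3,46,42)
river: ρ → (42,38,-7)
river: ρ → (-7,46,18)
river: ρ → (18,26,-27)
river: ρ → (-27,28,17)
river: ρ → (17,40,-15)
river: ρ → (-15,50,2)
river: ρ → (2,50,-15)
river: ρ → (-15,40,17)
river: ρ → (17,28,-27)
river: ρ → (-27,26,18)
ρ-cycle length = 16 (tail of 2 descent steps not counted)

16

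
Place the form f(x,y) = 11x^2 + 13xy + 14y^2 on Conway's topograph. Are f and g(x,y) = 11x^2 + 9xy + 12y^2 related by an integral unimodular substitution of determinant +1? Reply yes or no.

D₁ = -447, D₂ = -447
f: translate: b→-9 (≡13 mod 22), so (11,13,14)→(11,-9,12)
f: reduced (well bottom): (11,-9,12) with a≤c, −a<b≤a
g: reduced (well bottom): (11,9,12) with a≤c, −a<b≤a
reduced forms (11, -9, 12) vs (11, 9, 12) ⇒ inequivalent

no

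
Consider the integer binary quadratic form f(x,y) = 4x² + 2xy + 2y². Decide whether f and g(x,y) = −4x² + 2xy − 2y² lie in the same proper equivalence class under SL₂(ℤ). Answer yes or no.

D₁ = -28, D₂ = -28
f: flip: (4,2,2)→(2,-2,4)
f: translate: b→2 (≡-2 mod 4), so (2,-2,4)→(2,2,4)
f: reduced (well bottom): (2,2,4) with a≤c, −a<b≤a
g is negative-definite; reduce −g:
−g: flip: (4,-2,2)→(2,2,4)
−g: reduced (well bottom): (2,2,4) with a≤c, −a<b≤a
flip sign back: reduced form of g is (-2,-2,-4)
reduced forms (2, 2, 4) vs (-2, -2, -4) ⇒ inequivalent

no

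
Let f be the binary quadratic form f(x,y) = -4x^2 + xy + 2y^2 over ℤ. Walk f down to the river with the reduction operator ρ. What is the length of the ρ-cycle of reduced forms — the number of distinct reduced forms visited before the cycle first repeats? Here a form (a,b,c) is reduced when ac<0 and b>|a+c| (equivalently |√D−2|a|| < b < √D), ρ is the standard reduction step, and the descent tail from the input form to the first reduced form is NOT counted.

D = 33, ⌊√D⌋ = 5
descent: ρ → (2,3,-3)  [lands on river]
river: ρ → (-3,3,2)
river: ρ → (2,5,-1)
river: ρ → (-1,5,2)
ρ-cycle length = 4 (tail of 1 descent step not counted)

4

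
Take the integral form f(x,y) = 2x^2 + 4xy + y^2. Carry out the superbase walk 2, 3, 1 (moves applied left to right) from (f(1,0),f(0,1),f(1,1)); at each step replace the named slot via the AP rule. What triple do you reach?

start (2,1,7) = (f(1,0),f(0,1),f(1,1))
replace slot 2: 2·(2+7) − 1 = 17 → (2,17,7)
replace slot 3: 2·(2+17) − 7 = 31 → (2,17,31)
replace slot 1: 2·(17+31) − 2 = 94 → (94,17,31)

94,17,31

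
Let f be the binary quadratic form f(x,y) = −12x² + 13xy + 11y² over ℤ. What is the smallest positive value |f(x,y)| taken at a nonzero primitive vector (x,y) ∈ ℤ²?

river: ρ → (11,9,-14)
river: ρ → (-14,19,6)
river: ρ → (6,17,-17)
river: ρ → (-17,17,6)
river: ρ → (6,19,-14)
river: ρ → (-14,9,11)
river: ρ → (11,13,-12)
river: ρ → (-12,11,12)
river: ρ → (12,13,-11)
river: ρ → (-11,9,14)
river: ρ → (14,19,-6)
river: ρ → (-6,17,17)
river: ρ → (17,17,-6)
river: ρ → (-6,19,14)
river: ρ → (14,9,-11)
river: ρ → (-11,13,12)
river: ρ → (12,11,-12)
river: ρ → (-12,13,11)
closes: descent 0, river 18
min |a| on river = 6

6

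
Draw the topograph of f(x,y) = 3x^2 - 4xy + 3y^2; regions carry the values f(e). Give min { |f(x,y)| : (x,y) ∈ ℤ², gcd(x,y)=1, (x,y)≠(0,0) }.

translate: b→2 (≡-4 mod 6), so (3,-4,3)→(3,2,2)
flip: (3,2,2)→(2,-2,3)
translate: b→2 (≡-2 mod 4), so (2,-2,3)→(2,2,3)
reduced (well bottom): (2,2,3) with a≤c, −a<b≤a
well minimum = a = 2

2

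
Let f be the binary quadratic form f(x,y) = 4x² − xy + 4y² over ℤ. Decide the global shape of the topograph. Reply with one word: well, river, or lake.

D = b²−4ac = (-1)² − 4·4·4 = -63
D < 0 ⇒ definite ⇒ every region one sign ⇒ single well

well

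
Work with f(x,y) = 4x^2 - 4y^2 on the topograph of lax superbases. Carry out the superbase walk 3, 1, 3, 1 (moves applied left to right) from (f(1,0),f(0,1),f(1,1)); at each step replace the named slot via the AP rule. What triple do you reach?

start (4,-4,0) = (f(1,0),f(0,1),f(1,1))
replace slot 3: 2·(4+(-4)) − 0 = 0 → (4,-4,0)
replace slot 1: 2·((-4)+0) − 4 = -12 → (-12,-4,0)
replace slot 3: 2·((-12)+(-4)) − 0 = -32 → (-12,-4,-32)
replace slot 1: 2·((-4)+(-32)) − (-12) = -60 → (-60,-4,-32)

-60,-4,-32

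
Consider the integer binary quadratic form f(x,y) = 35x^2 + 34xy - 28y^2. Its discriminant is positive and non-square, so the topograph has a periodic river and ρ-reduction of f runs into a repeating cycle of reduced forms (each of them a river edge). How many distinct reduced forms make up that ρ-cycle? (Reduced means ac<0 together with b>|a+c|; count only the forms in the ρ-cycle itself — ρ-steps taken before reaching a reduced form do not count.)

D = 5076, ⌊√D⌋ = 71
river: ρ → (-28,22,41)
river: ρ → (41,60,-9)
river: ρ → (-9,66,20)
river: ρ → (20,54,-27)
river: ρ → (-27,54,20)
river: ρ → (20,66,-9)
river: ρ → (-9,60,41)
river: ρ → (41,22,-28)
river: ρ → (-28,34,35)
river: ρ → (35,36,-27)
river: ρ → (-27,18,44)
river: ρ → (44,70,-1)
river: ρ → (-1,70,44)
river: ρ → (44,18,-27)
river: ρ → (-27,36,35)
river: ρ → (35,34,-28)
ρ-cycle length = 16 (tail of 0 descent steps not counted)

16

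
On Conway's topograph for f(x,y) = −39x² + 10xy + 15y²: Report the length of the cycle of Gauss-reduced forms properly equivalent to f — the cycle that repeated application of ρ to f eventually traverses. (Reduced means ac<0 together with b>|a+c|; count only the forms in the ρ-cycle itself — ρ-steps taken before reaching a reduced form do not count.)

D = 2440, ⌊√D⌋ = 49
descent: ρ → (15,20,-34)  [lands on river]
river: ρ → (-34,48,1)
river: ρ → (1,48,-34)
river: ρ → (-34,20,15)
river: ρ → (15,40,-14)
river: ρ → (-14,44,9)
river: ρ → (9,46,-9)
river: ρ → (-9,44,14)
river: ρ → (14,40,-15)
river: ρ → (-15,20,34)
river: ρ → (34,48,-1)
river: ρ → (-1,48,34)
river: ρ → (34,20,-15)
river: ρ → (-15,40,14)
river: ρ → (14,44,-9)
river: ρ → (-9,46,9)
river: ρ → (9,44,-14)
river: ρ → (-14,40,15)
ρ-cycle length = 18 (tail of 1 descent step not counted)

18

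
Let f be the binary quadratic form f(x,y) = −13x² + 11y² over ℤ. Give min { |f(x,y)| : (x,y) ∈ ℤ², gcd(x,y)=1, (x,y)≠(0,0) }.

descent: ρ → (11,22,-2)  [lands on river]
river: ρ → (-2,22,11)
closes: descent 1, river 2
min |a| on river = 2

2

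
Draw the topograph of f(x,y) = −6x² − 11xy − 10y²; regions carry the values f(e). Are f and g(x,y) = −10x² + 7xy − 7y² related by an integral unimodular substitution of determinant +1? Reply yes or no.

D₁ = -119, D₂ = -231
discriminants differ ⇒ not SL₂(ℤ)-equivalent

no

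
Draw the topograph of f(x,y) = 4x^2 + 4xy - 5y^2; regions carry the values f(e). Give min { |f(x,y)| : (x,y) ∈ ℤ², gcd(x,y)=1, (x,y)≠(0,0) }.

river: ρ → (-5,6,3)
river: ρ → (3,6,-5)
river: ρ → (-5,4,4)
river: ρ → (4,4,-5)
closes: descent 0, river 4
min |a| on river = 3

3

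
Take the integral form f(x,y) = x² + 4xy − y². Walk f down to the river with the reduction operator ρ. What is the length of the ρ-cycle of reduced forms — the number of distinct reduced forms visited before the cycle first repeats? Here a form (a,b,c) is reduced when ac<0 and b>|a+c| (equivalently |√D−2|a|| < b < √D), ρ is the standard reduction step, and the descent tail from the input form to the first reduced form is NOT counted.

D = 20, ⌊√D⌋ = 4
river: ρ → (-1,4,1)
river: ρ → (1,4,-1)
ρ-cycle length = 2 (tail of 0 descent steps not counted)

2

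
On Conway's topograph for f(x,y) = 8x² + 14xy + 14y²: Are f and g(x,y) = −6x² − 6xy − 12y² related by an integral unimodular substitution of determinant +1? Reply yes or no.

D₁ = -252, D₂ = -252
f: translate: b→-2 (≡14 mod 16), so (8,14,14)→(8,-2,8)
f: flip: (8,-2,8)→(8,2,8)
f: reduced (well bottom): (8,2,8) with a≤c, −a<b≤a
g is negative-definite; reduce −g:
−g: reduced (well bottom): (6,6,12) with a≤c, −a<b≤a
flip sign back: reduced form of g is (-6,-6,-12)
reduced forms (8, 2, 8) vs (-6, -6, -12) ⇒ inequivalent

no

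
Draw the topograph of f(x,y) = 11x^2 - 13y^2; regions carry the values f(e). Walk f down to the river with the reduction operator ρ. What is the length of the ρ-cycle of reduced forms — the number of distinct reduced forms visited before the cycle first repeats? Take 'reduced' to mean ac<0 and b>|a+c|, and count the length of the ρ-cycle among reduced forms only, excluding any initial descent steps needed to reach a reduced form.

D = 572, ⌊√D⌋ = 23
descent: ρ → (-13,0,11)
descent: ρ → (11,22,-2)  [lands on river]
river: ρ → (-2,22,11)
ρ-cycle length = 2 (tail of 2 descent steps not counted)

2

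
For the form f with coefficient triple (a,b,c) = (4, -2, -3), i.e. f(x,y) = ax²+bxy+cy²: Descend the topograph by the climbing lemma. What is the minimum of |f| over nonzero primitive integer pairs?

descent: ρ → (-3,2,4)  [lands on river]
river: ρ → (4,6,-1)
river: ρ → (-1,6,4)
river: ρ → (4,2,-3)
river: ρ → (-3,4,3)
river: ρ → (3,2,-4)
river: ρ → (-4,6,1)
river: ρ → (1,6,-4)
river: ρ → (-4,2,3)
river: ρ → (3,4,-3)
closes: descent 1, river 10
min |a| on river = 1

1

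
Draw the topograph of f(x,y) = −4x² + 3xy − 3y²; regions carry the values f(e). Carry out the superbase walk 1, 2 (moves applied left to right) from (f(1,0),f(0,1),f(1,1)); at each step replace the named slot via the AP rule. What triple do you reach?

start (-4,-3,-4) = (f(1,0),f(0,1),f(1,1))
replace slot 1: 2·((-3)+(-4)) − (-4) = -10 → (-10,-3,-4)
replace slot 2: 2·((-10)+(-4)) − (-3) = -25 → (-10,-25,-4)

-10,-25,-4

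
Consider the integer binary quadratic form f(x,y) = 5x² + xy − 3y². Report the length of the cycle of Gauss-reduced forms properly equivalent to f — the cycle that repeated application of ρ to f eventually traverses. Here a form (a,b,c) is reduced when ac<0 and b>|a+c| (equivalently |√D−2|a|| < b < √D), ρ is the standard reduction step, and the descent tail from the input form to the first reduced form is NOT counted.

D = 61, ⌊√D⌋ = 7
descent: ρ → (-3,5,3)  [lands on river]
river: ρ → (3,7,-1)
river: ρ → (-1,7,3)
river: ρ → (3,5,-3)
river: ρ → (-3,7,1)
river: ρ → (1,7,-3)
ρ-cycle length = 6 (tail of 1 descent step not counted)

6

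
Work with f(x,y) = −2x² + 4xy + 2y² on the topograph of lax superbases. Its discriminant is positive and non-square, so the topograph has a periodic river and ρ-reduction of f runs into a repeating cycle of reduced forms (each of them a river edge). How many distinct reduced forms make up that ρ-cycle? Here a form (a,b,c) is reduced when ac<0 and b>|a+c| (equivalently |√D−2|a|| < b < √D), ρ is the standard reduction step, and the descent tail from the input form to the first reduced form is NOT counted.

D = 32, ⌊√D⌋ = 5
river: ρ → (2,4,-2)
river: ρ → (-2,4,2)
ρ-cycle length = 2 (tail of 0 descent steps not counted)

2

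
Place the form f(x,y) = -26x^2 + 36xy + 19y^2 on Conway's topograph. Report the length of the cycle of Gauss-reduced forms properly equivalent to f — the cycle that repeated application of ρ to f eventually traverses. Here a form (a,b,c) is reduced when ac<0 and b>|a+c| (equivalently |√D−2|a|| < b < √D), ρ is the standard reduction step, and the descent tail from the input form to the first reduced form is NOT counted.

D = 3272, ⌊√D⌋ = 57
river: ρ → (19,40,-22)
river: ρ → (-22,48,11)
river: ρ → (11,40,-38)
river: ρ → (-38,36,13)
river: ρ → (13,42,-29)
river: ρ → (-29,16,26)
river: ρ → (26,36,-19)
river: ρ → (-19,40,22)
river: ρ → (22,48,-11)
river: ρ → (-11,40,38)
river: ρ → (38,36,-13)
river: ρ → (-13,42,29)
river: ρ → (29,16,-26)
river: ρ → (-26,36,19)
ρ-cycle length = 14 (tail of 0 descent steps not counted)

14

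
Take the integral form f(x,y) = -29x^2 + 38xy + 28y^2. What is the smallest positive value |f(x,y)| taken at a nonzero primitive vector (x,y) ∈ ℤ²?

river: ρ → (28,18,-39)
river: ρ → (-39,60,7)
river: ρ → (7,66,-12)
river: ρ → (-12,54,37)
river: ρ → (37,20,-29)
river: ρ → (-29,38,28)
closes: descent 0, river 6
min |a| on river = 7

7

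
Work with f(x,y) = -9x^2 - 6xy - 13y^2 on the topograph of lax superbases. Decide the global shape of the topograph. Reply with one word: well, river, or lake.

D = b²−4ac = (-6)² − 4·(-9)·(-13) = -432
D < 0 ⇒ definite ⇒ every region one sign ⇒ single well

well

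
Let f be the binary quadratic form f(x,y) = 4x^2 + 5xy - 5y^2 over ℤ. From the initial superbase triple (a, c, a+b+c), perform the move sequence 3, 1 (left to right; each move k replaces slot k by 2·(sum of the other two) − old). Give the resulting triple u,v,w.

start (4,-5,4) = (f(1,0),f(0,1),f(1,1))
replace slot 3: 2·(4+(-5)) − 4 = -6 → (4,-5,-6)
replace slot 1: 2·((-5)+(-6)) − 4 = -26 → (-26,-5,-6)

-26,-5,-6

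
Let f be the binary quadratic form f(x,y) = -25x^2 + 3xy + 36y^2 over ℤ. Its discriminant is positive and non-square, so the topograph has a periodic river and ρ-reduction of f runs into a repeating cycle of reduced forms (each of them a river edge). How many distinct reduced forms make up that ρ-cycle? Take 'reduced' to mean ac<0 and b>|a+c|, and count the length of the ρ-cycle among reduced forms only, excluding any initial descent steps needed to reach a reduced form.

D = 3609, ⌊√D⌋ = 60
descent: ρ → (36,-3,-25)
descent: ρ → (-25,53,8)  [lands on river]
river: ρ → (8,59,-4)
river: ρ → (-4,53,50)
river: ρ → (50,47,-7)
river: ρ → (-7,51,36)
river: ρ → (36,21,-22)
river: ρ → (-22,23,35)
river: ρ → (35,47,-10)
river: ρ → (-10,53,20)
river: ρ → (20,27,-36)
river: ρ → (-36,45,11)
river: ρ → (11,43,-40)
river: ρ → (-40,37,14)
river: ρ → (14,47,-25)
ρ-cycle length = 14 (tail of 2 descent steps not counted)

14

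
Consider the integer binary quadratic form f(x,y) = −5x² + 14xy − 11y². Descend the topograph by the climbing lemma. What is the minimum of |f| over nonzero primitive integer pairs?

translate: b→-4 (≡-14 mod 10), so (5,-14,11)→(5,-4,2)
flip: (5,-4,2)→(2,4,5)
translate: b→0 (≡4 mod 4), so (2,4,5)→(2,0,3)
reduced (well bottom): (2,0,3) with a≤c, −a<b≤a
well minimum |f| = |-2| = 2 (negative-definite)

2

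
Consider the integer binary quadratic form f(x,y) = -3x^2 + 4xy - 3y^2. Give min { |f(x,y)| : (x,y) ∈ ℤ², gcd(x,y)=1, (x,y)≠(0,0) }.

translate: b→2 (≡-4 mod 6), so (3,-4,3)→(3,2,2)
flip: (3,2,2)→(2,-2,3)
translate: b→2 (≡-2 mod 4), so (2,-2,3)→(2,2,3)
reduced (well bottom): (2,2,3) with a≤c, −a<b≤a
well minimum |f| = |-2| = 2 (negative-definite)

2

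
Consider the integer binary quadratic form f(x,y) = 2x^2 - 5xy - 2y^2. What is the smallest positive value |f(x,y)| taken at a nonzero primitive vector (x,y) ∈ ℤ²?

descent: ρ → (-2,5,2)  [lands on river]
river: ρ → (2,3,-4)
river: ρ → (-4,5,1)
river: ρ → (1,5,-4)
river: ρ → (-4,3,2)
river: ρ → (2,5,-2)
river: ρ → (-2,3,4)
river: ρ → (4,5,-1)
river: ρ → (-1,5,4)
river: ρ → (4,3,-2)
closes: descent 1, river 10
min |a| on river = 1

1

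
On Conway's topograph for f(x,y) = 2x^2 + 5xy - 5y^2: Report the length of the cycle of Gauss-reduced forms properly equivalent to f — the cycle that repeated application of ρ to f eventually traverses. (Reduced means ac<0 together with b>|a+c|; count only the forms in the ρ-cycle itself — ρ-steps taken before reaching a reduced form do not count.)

D = 65, ⌊√D⌋ = 8
river: ρ → (-5,5,2)
river: ρ → (2,7,-2)
river: ρ → (-2,5,5)
river: ρ → (5,5,-2)
river: ρ → (-2,7,2)
river: ρ → (2,5,-5)
ρ-cycle length = 6 (tail of 0 descent steps not counted)

6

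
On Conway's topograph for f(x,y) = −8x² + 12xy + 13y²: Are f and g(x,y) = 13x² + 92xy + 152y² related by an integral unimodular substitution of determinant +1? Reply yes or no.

D₁ = 560, D₂ = 560
river cycle of f (length 6): (13, 14, -7), (-7, 14, 13), (13, 12, -8), (-8, 20, 5), (5, 20, -8), (-8, 12, 13)
river cycle of g (length 6): (13, 14, -7), (-7, 14, 13), (13, 12, -8), (-8, 20, 5), (5, 20, -8), (-8, 12, 13)
cycles coincide ⇒ equivalent

yes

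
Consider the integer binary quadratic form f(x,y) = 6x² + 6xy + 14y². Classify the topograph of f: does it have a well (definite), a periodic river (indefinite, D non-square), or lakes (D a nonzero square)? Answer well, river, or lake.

D = b²−4ac = 6² − 4·6·14 = -300
D < 0 ⇒ definite ⇒ every region one sign ⇒ single well

well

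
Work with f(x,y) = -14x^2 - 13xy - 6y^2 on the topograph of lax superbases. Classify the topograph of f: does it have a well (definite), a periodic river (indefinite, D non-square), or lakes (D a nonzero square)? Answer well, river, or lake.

D = b²−4ac = (-13)² − 4·(-14)·(-6) = -167
D < 0 ⇒ definite ⇒ every region one sign ⇒ single well

well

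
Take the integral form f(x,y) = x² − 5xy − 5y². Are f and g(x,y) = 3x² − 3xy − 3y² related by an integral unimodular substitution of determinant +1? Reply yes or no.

D₁ = 45, D₂ = 45
river cycle of f (length 2): (-5, 5, 1), (1, 5, -5)
river cycle of g (length 2): (-3, 3, 3), (3, 3, -3)
cycles differ ⇒ inequivalent

no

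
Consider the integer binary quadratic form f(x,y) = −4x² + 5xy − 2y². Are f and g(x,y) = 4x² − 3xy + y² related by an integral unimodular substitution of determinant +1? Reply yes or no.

D₁ = -7, D₂ = -7
f is negative-definite; reduce −f:
−f: translate: b→3 (≡-5 mod 8), so (4,-5,2)→(4,3,1)
−f: flip: (4,3,1)→(1,-3,4)
−f: translate: b→1 (≡-3 mod 2), so (1,-3,4)→(1,1,2)
−f: reduced (well bottom): (1,1,2) with a≤c, −a<b≤a
flip sign back: reduced form of f is (-1,-1,-2)
g: flip: (4,-3,1)→(1,3,4)
g: translate: b→1 (≡3 mod 2), so (1,3,4)→(1,1,2)
g: reduced (well bottom): (1,1,2) with a≤c, −a<b≤a
reduced forms (-1, -1, -2) vs (1, 1, 2) ⇒ inequivalent

no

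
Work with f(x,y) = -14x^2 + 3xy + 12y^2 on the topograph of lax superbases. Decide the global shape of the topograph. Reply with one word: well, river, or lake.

D = b²−4ac = 3² − 4·(-14)·12 = 681
D > 0 non-square ⇒ indefinite ⇒ periodic river

river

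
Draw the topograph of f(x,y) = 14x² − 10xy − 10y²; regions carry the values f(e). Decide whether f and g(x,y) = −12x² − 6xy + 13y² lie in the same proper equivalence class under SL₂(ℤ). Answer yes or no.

D₁ = 660, D₂ = 660
river cycle of f (length 4): (-10, 10, 14), (14, 18, -6), (-6, 18, 14), (14, 10, -10)
river cycle of g (length 8): (13, 6, -12), (-12, 18, 7), (7, 24, -3), (-3, 24, 7), (7, 18, -12), (-12, 6, 13), (13, 20, -5), (-5, 20, 13)
cycles differ ⇒ inequivalent

no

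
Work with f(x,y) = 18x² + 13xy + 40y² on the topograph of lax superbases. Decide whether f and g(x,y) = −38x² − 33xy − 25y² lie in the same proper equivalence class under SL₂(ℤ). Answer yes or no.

D₁ = -2711, D₂ = -2711
f: reduced (well bottom): (18,13,40) with a≤c, −a<b≤a
g is negative-definite; reduce −g:
−g: flip: (38,33,25)→(25,-33,38)
−g: translate: b→17 (≡-33 mod 50), so (25,-33,38)→(25,17,30)
−g: reduced (well bottom): (25,17,30) with a≤c, −a<b≤a
flip sign back: reduced form of g is (-25,-17,-30)
reduced forms (18, 13, 40) vs (-25, -17, -30) ⇒ inequivalent

no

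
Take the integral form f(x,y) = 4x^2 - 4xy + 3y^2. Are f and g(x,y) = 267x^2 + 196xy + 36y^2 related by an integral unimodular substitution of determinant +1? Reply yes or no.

D₁ = -32, D₂ = -32
f: translate: b→4 (≡-4 mod 8), so (4,-4,3)→(4,4,3)
f: flip: (4,4,3)→(3,-4,4)
f: translate: b→2 (≡-4 mod 6), so (3,-4,4)→(3,2,3)
f: reduced (well bottom): (3,2,3) with a≤c, −a<b≤a
g: flip: (267,196,36)→(36,-196,267)
g: translate: b→20 (≡-196 mod 72), so (36,-196,267)→(36,20,3)
g: flip: (36,20,3)→(3,-20,36)
g: translate: b→-2 (≡-20 mod 6), so (3,-20,36)→(3,-2,3)
g: flip: (3,-2,3)→(3,2,3)
g: reduced (well bottom): (3,2,3) with a≤c, −a<b≤a
reduced forms (3, 2, 3) vs (3, 2, 3) ⇒ equivalent

yes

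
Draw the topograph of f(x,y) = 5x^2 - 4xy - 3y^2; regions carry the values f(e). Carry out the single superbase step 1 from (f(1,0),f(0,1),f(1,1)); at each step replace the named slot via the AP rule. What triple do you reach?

start (5,-3,-2) = (f(1,0),f(0,1),f(1,1))
replace slot 1: 2·((-3)+(-2)) − 5 = -15 → (-15,-3,-2)

-15,-3,-2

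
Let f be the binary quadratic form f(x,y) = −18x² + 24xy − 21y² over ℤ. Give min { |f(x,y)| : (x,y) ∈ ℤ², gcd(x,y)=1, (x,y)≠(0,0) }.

translate: b→12 (≡-24 mod 36), so (18,-24,21)→(18,12,15)
flip: (18,12,15)→(15,-12,18)
reduced (well bottom): (15,-12,18) with a≤c, −a<b≤a
well minimum |f| = |-15| = 15 (negative-definite)

15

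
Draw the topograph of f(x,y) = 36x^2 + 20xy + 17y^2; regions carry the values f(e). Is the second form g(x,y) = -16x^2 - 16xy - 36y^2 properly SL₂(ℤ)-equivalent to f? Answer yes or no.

D₁ = -2048, D₂ = -2048
f: flip: (36,20,17)→(17,-20,36)
f: translate: b→14 (≡-20 mod 34), so (17,-20,36)→(17,14,33)
f: reduced (well bottom): (17,14,33) with a≤c, −a<b≤a
g is negative-definite; reduce −g:
−g: reduced (well bottom): (16,16,36) with a≤c, −a<b≤a
flip sign back: reduced form of g is (-16,-16,-36)
reduced forms (17, 14, 33) vs (-16, -16, -36) ⇒ inequivalent

no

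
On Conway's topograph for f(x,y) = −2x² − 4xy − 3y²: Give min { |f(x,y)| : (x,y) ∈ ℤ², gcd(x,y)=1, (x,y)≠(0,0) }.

translate: b→0 (≡4 mod 4), so (2,4,3)→(2,0,1)
flip: (2,0,1)→(1,0,2)
reduced (well bottom): (1,0,2) with a≤c, −a<b≤a
well minimum |f| = |-1| = 1 (negative-definite)

1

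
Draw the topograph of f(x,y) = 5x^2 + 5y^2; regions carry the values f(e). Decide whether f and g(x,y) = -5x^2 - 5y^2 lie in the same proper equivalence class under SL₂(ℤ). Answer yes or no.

D₁ = -100, D₂ = -100
f: reduced (well bottom): (5,0,5) with a≤c, −a<b≤a
g is negative-definite; reduce −g:
−g: reduced (well bottom): (5,0,5) with a≤c, −a<b≤a
flip sign back: reduced form of g is (-5,0,-5)
reduced forms (5, 0, 5) vs (-5, 0, -5) ⇒ inequivalent

no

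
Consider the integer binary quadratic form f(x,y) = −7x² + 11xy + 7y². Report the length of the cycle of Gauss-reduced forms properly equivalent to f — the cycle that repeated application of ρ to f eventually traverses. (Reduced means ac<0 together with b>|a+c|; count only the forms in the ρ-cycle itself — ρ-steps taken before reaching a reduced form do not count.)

D = 317, ⌊√D⌋ = 17
river: ρ → (7,17,-1)
river: ρ → (-1,17,7)
river: ρ → (7,11,-7)
river: ρ → (-7,17,1)
river: ρ → (1,17,-7)
river: ρ → (-7,11,7)
ρ-cycle length = 6 (tail of 0 descent steps not counted)

6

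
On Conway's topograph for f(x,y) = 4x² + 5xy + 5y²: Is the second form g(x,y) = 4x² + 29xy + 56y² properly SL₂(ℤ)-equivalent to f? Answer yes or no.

D₁ = -55, D₂ = -55
f: translate: b→-3 (≡5 mod 8), so (4,5,5)→(4,-3,4)
f: flip: (4,-3,4)→(4,3,4)
f: reduced (well bottom): (4,3,4) with a≤c, −a<b≤a
g: translate: b→-3 (≡29 mod 8), so (4,29,56)→(4,-3,4)
g: flip: (4,-3,4)→(4,3,4)
g: reduced (well bottom): (4,3,4) with a≤c, −a<b≤a
reduced forms (4, 3, 4) vs (4, 3, 4) ⇒ equivalent

yes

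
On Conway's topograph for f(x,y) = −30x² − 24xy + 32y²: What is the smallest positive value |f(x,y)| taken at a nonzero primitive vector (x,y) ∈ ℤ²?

descent: ρ → (32,24,-30)  [lands on river]
river: ρ → (-30,36,26)
river: ρ → (26,16,-40)
river: ρ → (-40,64,2)
river: ρ → (2,64,-40)
river: ρ → (-40,16,26)
river: ρ → (26,36,-30)
river: ρ → (-30,24,32)
river: ρ → (32,40,-22)
river: ρ → (-22,48,24)
river: ρ → (24,48,-22)
river: ρ → (-22,40,32)
closes: descent 1, river 12
min |a| on river = 2

2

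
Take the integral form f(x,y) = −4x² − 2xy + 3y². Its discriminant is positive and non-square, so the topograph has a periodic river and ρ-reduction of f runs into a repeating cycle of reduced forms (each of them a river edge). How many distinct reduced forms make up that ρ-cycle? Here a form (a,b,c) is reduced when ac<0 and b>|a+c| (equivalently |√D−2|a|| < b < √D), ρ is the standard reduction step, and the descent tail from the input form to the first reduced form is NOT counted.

D = 52, ⌊√D⌋ = 7
descent: ρ → (3,2,-4)  [lands on river]
river: ρ → (-4,6,1)
river: ρ → (1,6,-4)
river: ρ → (-4,2,3)
river: ρ → (3,4,-3)
river: ρ → (-3,2,4)
river: ρ → (4,6,-1)
river: ρ → (-1,6,4)
river: ρ → (4,2,-3)
river: ρ → (-3,4,3)
ρ-cycle length = 10 (tail of 1 descent step not counted)

10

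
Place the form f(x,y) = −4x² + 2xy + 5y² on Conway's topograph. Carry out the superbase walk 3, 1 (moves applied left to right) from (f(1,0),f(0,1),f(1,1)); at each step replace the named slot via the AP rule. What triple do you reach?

start (-4,5,3) = (f(1,0),f(0,1),f(1,1))
replace slot 3: 2·((-4)+5) − 3 = -1 → (-4,5,-1)
replace slot 1: 2·(5+(-1)) − (-4) = 12 → (12,5,-1)

12,5,-1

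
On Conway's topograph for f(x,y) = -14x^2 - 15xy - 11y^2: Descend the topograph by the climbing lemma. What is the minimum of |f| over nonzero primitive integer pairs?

translate: b→-13 (≡15 mod 28), so (14,15,11)→(14,-13,10)
flip: (14,-13,10)→(10,13,14)
translate: b→-7 (≡13 mod 20), so (10,13,14)→(10,-7,11)
reduced (well bottom): (10,-7,11) with a≤c, −a<b≤a
well minimum |f| = |-10| = 10 (negative-definite)

10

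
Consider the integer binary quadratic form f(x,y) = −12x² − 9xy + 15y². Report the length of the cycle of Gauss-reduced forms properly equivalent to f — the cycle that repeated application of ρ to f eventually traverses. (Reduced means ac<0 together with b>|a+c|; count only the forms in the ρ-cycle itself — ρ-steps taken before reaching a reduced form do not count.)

D = 801, ⌊√D⌋ = 28
descent: ρ → (15,9,-12)  [lands on river]
river: ρ → (-12,15,12)
river: ρ → (12,9,-15)
river: ρ → (-15,21,6)
river: ρ → (6,27,-3)
river: ρ → (-3,27,6)
river: ρ → (6,21,-15)
river: ρ → (-15,9,12)
river: ρ → (12,15,-12)
river: ρ → (-12,9,15)
river: ρ → (15,21,-6)
river: ρ → (-6,27,3)
river: ρ → (3,27,-6)
river: ρ → (-6,21,15)
ρ-cycle length = 14 (tail of 1 descent step not counted)

14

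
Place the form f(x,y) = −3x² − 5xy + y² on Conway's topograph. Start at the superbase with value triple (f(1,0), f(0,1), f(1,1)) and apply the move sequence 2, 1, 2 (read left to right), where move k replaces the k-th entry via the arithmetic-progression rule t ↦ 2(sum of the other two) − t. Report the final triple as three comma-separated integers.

start (-3,1,-7) = (f(1,0),f(0,1),f(1,1))
replace slot 2: 2·((-3)+(-7)) − 1 = -21 → (-3,-21,-7)
replace slot 1: 2·((-21)+(-7)) − (-3) = -53 → (-53,-21,-7)
replace slot 2: 2·((-53)+(-7)) − (-21) = -99 → (-53,-99,-7)

-53,-99,-7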